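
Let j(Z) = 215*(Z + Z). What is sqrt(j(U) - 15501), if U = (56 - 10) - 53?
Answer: I*sqrt(18511) ≈ 136.06*I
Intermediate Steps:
U = -7 (U = 46 - 53 = -7)
j(Z) = 430*Z (j(Z) = 215*(2*Z) = 430*Z)
sqrt(j(U) - 15501) = sqrt(430*(-7) - 15501) = sqrt(-3010 - 15501) = sqrt(-18511) = I*sqrt(18511)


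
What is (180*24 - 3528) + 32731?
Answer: 33523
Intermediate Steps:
(180*24 - 3528) + 32731 = (4320 - 3528) + 32731 = 792 + 32731 = 33523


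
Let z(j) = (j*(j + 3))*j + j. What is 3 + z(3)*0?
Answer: 3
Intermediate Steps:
z(j) = j + j²*(3 + j) (z(j) = (j*(3 + j))*j + j = j²*(3 + j) + j = j + j²*(3 + j))
3 + z(3)*0 = 3 + (3*(1 + 3² + 3*3))*0 = 3 + (3*(1 + 9 + 9))*0 = 3 + (3*19)*0 = 3 + 57*0 = 3 + 0 = 3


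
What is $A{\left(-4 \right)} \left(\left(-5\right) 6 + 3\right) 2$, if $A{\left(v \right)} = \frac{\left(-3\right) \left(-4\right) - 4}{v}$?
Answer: $108$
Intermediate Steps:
$A{\left(v \right)} = \frac{8}{v}$ ($A{\left(v \right)} = \frac{12 - 4}{v} = \frac{8}{v}$)
$A{\left(-4 \right)} \left(\left(-5\right) 6 + 3\right) 2 = \frac{8}{-4} \left(\left(-5\right) 6 + 3\right) 2 = 8 \left(- \frac{1}{4}\right) \left(-30 + 3\right) 2 = \left(-2\right) \left(-27\right) 2 = 54 \cdot 2 = 108$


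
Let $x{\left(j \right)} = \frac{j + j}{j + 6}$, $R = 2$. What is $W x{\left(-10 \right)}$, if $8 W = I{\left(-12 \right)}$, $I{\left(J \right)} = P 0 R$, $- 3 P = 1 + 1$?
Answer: $0$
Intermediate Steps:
$P = - \frac{2}{3}$ ($P = - \frac{1 + 1}{3} = \left(- \frac{1}{3}\right) 2 = - \frac{2}{3} \approx -0.66667$)
$I{\left(J \right)} = 0$ ($I{\left(J \right)} = \left(- \frac{2}{3}\right) 0 \cdot 2 = 0 \cdot 2 = 0$)
$W = 0$ ($W = \frac{1}{8} \cdot 0 = 0$)
$x{\left(j \right)} = \frac{2 j}{6 + j}$
$W x{\left(-10 \right)} = 0 \cdot 2 \left(-10\right) \frac{1}{6 - 10} = 0 \cdot 2 \left(-10\right) \frac{1}{-4} = 0 \cdot 2 \left(-10\right) \left(- \frac{1}{4}\right) = 0 \cdot 5 = 0$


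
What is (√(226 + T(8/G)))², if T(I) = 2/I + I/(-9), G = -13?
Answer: 104279/468 ≈ 222.82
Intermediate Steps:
T(I) = 2/I - I/9 (T(I) = 2/I + I*(-⅑) = 2/I - I/9)
(√(226 + T(8/G)))² = (√(226 + (2/((8/(-13))) - 8/(9*(-13)))))² = (√(226 + (2/((8*(-1/13))) - 8*(-1)/(9*13))))² = (√(226 + (2/(-8/13) - ⅑*(-8/13))))² = (√(226 + (2*(-13/8) + 8/117)))² = (√(226 + (-13/4 + 8/117)))² = (√(226 - 1489/468))² = (√(104279/468))² = (√1355627/78)² = 104279/468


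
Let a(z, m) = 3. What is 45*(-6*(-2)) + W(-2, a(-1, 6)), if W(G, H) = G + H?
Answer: 541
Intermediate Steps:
45*(-6*(-2)) + W(-2, a(-1, 6)) = 45*(-6*(-2)) + (-2 + 3) = 45*12 + 1 = 540 + 1 = 541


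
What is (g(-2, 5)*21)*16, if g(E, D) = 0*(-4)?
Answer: 0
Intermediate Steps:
g(E, D) = 0
(g(-2, 5)*21)*16 = (0*21)*16 = 0*16 = 0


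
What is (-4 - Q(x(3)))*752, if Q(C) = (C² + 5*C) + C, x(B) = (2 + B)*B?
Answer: -239888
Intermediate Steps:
x(B) = B*(2 + B)
Q(C) = C² + 6*C
(-4 - Q(x(3)))*752 = (-4 - 3*(2 + 3)*(6 + 3*(2 + 3)))*752 = (-4 - 3*5*(6 + 3*5))*752 = (-4 - 15*(6 + 15))*752 = (-4 - 15*21)*752 = (-4 - 1*315)*752 = (-4 - 315)*752 = -319*752 = -239888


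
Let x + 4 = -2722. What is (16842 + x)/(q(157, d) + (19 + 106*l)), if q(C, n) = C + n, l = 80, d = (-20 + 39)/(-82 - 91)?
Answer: 2442068/1497469 ≈ 1.6308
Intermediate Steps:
x = -2726 (x = -4 - 2722 = -2726)
d = -19/173 (d = 19/(-173) = 19*(-1/173) = -19/173 ≈ -0.10983)
(16842 + x)/(q(157, d) + (19 + 106*l)) = (16842 - 2726)/((157 - 19/173) + (19 + 106*80)) = 14116/(27142/173 + (19 + 8480)) = 14116/(27142/173 + 8499) = 14116/(1497469/173) = 14116*(173/1497469) = 2442068/1497469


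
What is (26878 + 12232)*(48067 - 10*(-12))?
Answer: 1884593570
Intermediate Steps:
(26878 + 12232)*(48067 - 10*(-12)) = 39110*(48067 + 120) = 39110*48187 = 1884593570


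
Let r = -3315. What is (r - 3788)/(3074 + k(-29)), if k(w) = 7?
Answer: -7103/3081 ≈ -2.3054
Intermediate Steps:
(r - 3788)/(3074 + k(-29)) = (-3315 - 3788)/(3074 + 7) = -7103/3081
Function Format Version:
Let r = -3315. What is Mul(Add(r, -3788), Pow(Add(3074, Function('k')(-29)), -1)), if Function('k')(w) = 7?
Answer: Rational(-7103, 3081) ≈ -2.3054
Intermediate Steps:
Mul(Add(r, -3788), Pow(Add(3074, Function('k')(-29)), -1)) = Mul(Add(-3315, -3788), Pow(Add(3074, 7), -1)) = Mul(-7103, Pow(3081, -1)) = Mul(-7103, Rational(1, 3081)) = Rational(-7103, 3081)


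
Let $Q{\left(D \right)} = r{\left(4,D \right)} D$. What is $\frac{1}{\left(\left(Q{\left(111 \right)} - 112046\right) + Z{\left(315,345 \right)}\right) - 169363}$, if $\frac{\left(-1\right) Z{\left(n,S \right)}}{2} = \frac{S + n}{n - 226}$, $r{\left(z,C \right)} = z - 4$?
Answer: $- \frac{89}{25046721} \approx -3.5534 \cdot 10^{-6}$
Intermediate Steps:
$r{\left(z,C \right)} = -4 + z$
$Z{\left(n,S \right)} = - \frac{2 \left(S + n\right)}{-226 + n}$ ($Z{\left(n,S \right)} = - 2 \frac{S + n}{n - 226} = - 2 \frac{S + n}{-226 + n} = - \frac{2 \left(S + n\right)}{-226 + n}$)
$Q{\left(D \right)} = 0$ ($Q{\left(D \right)} = \left(-4 + 4\right) D = 0 D = 0$)
$\frac{1}{\left(\left(Q{\left(111 \right)} - 112046\right) + Z{\left(315,345 \right)}\right) - 169363} = \frac{1}{\left(\left(0 - 112046\right) + \frac{2 \left(\left(-1\right) 345 - 315\right)}{-226 + 315}\right) - 169363} = \frac{1}{\left(-112046 + \frac{2 \left(-345 - 315\right)}{89}\right) - 169363} = \frac{1}{\left(-112046 + 2 \cdot \frac{1}{89} \left(-660\right)\right) - 169363} = \frac{1}{\left(-112046 - \frac{1320}{89}\right) - 169363} = \frac{1}{- \frac{9973414}{89} - 169363} = \frac{1}{- \frac{25046721}{89}} = - \frac{89}{25046721}$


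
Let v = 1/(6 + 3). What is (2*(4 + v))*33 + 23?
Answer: 883/3 ≈ 294.33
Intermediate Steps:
v = ⅑ (v = 1/9 = ⅑ ≈ 0.11111)
(2*(4 + v))*33 + 23 = (2*(4 + ⅑))*33 + 23 = (2*(37/9))*33 + 23 = (74/9)*33 + 23 = 814/3 + 23 = 883/3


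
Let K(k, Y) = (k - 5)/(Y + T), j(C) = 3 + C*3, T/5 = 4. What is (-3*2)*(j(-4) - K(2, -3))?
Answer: 900/17 ≈ 52.941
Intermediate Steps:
T = 20 (T = 5*4 = 20)
j(C) = 3 + 3*C
K(k, Y) = (-5 + k)/(20 + Y) (K(k, Y) = (k - 5)/(Y + 20) = (-5 + k)/(20 + Y))
(-3*2)*(j(-4) - K(2, -3)) = (-3*2)*((3 + 3*(-4)) - (-5 + 2)/(20 - 3)) = -6*((3 - 12) - (-3)/17) = -6*(-9 - (-3)/17) = -6*(-9 - 1*(-3/17)) = -6*(-9 + 3/17) = -6*(-150/17) = 900/17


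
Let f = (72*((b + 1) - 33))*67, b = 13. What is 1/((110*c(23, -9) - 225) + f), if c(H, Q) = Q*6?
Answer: -1/97821 ≈ -1.0223e-5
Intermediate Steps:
c(H, Q) = 6*Q
f = -91656 (f = (72*((13 + 1) - 33))*67 = (72*(14 - 33))*67 = (72*(-19))*67 = -1368*67 = -91656)
1/((110*c(23, -9) - 225) + f) = 1/((110*(6*(-9)) - 225) - 91656) = 1/((110*(-54) - 225) - 91656) = 1/((-5940 - 225) - 91656) = 1/(-6165 - 91656) = 1/(-97821) = -1/97821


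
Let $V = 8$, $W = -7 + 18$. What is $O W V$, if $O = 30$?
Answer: $2640$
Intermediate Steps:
$W = 11$
$O W V = 30 \cdot 11 \cdot 8 = 330 \cdot 8 = 2640$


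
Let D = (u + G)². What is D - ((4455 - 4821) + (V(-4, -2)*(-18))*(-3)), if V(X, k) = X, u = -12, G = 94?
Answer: 7306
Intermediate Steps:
D = 6724 (D = (-12 + 94)² = 82² = 6724)
D - ((4455 - 4821) + (V(-4, -2)*(-18))*(-3)) = 6724 - ((4455 - 4821) - 4*(-18)*(-3)) = 6724 - (-366 + 72*(-3)) = 6724 - (-366 - 216) = 6724 - 1*(-582) = 6724 + 582 = 7306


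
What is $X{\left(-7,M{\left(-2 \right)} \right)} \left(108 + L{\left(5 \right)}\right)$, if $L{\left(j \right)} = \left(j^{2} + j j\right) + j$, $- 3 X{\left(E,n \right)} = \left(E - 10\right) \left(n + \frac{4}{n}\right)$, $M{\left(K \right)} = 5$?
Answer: $\frac{80359}{15} \approx 5357.3$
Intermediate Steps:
$X{\left(E,n \right)} = - \frac{\left(-10 + E\right) \left(n + \frac{4}{n}\right)}{3}$ ($X{\left(E,n \right)} = - \frac{\left(E - 10\right) \left(n + \frac{4}{n}\right)}{3} = - \frac{\left(-10 + E\right) \left(n + \frac{4}{n}\right)}{3}$)
$L{\left(j \right)} = j + 2 j^{2}$ ($L{\left(j \right)} = \left(j^{2} + j^{2}\right) + j = 2 j^{2} + j = j + 2 j^{2}$)
$X{\left(-7,M{\left(-2 \right)} \right)} \left(108 + L{\left(5 \right)}\right) = \frac{40 - -28 + 5^{2} \left(10 - -7\right)}{3 \cdot 5} \left(108 + 5 \left(1 + 2 \cdot 5\right)\right) = \frac{1}{3} \cdot \frac{1}{5} \left(40 + 28 + 25 \left(10 + 7\right)\right) \left(108 + 5 \left(1 + 10\right)\right) = \frac{1}{3} \cdot \frac{1}{5} \left(40 + 28 + 25 \cdot 17\right) \left(108 + 5 \cdot 11\right) = \frac{1}{3} \cdot \frac{1}{5} \left(40 + 28 + 425\right) \left(108 + 55\right) = \frac{1}{3} \cdot \frac{1}{5} \cdot 493 \cdot 163 = \frac{493}{15} \cdot 163 = \frac{80359}{15}$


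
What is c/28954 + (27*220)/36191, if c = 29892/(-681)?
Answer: 19340193698/118933723289 ≈ 0.16261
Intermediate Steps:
c = -9964/227 (c = 29892*(-1/681) = -9964/227 ≈ -43.894)
c/28954 + (27*220)/36191 = -9964/227/28954 + (27*220)/36191 = -9964/227*1/28954 + 5940*(1/36191) = -4982/3286279 + 5940/36191 = 19340193698/118933723289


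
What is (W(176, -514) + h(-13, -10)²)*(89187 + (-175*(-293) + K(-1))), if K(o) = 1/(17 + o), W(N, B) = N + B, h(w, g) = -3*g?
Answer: 631517433/8 ≈ 7.8940e+7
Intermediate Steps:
W(N, B) = B + N
(W(176, -514) + h(-13, -10)²)*(89187 + (-175*(-293) + K(-1))) = ((-514 + 176) + (-3*(-10))²)*(89187 + (-175*(-293) + 1/(17 - 1))) = (-338 + 30²)*(89187 + (51275 + 1/16)) = (-338 + 900)*(89187 + (51275 + 1/16)) = 562*(89187 + 820401/16) = 562*(2247393/16) = 631517433/8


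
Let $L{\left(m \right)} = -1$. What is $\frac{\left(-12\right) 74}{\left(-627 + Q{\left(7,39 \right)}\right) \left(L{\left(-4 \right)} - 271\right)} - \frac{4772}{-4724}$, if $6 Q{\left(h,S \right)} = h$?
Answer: $\frac{75761882}{75389135} \approx 1.0049$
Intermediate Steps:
$Q{\left(h,S \right)} = \frac{h}{6}$
$\frac{\left(-12\right) 74}{\left(-627 + Q{\left(7,39 \right)}\right) \left(L{\left(-4 \right)} - 271\right)} - \frac{4772}{-4724} = \frac{\left(-12\right) 74}{\left(-627 + \frac{1}{6} \cdot 7\right) \left(-1 - 271\right)} - \frac{4772}{-4724} = - \frac{888}{\left(-627 + \frac{7}{6}\right) \left(-272\right)} - - \frac{1193}{1181} = - \frac{888}{\left(- \frac{3755}{6}\right) \left(-272\right)} + \frac{1193}{1181} = - \frac{888}{\frac{510680}{3}} + \frac{1193}{1181} = \left(-888\right) \frac{3}{510680} + \frac{1193}{1181} = - \frac{333}{63835} + \frac{1193}{1181} = \frac{75761882}{75389135}$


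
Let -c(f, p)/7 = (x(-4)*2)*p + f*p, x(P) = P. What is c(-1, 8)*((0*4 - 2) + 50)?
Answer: 24192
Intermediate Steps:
c(f, p) = 56*p - 7*f*p (c(f, p) = -7*((-4*2)*p + f*p) = -7*(-8*p + f*p) = 56*p - 7*f*p)
c(-1, 8)*((0*4 - 2) + 50) = (7*8*(8 - 1*(-1)))*((0*4 - 2) + 50) = (7*8*(8 + 1))*((0 - 2) + 50) = (7*8*9)*(-2 + 50) = 504*48 = 24192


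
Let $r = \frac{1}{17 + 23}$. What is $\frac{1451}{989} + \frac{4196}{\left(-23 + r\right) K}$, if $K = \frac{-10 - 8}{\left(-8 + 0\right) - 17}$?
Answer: $- \frac{2062920779}{8180019} \approx -252.19$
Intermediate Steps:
$K = \frac{18}{25}$ ($K = - \frac{18}{-8 - 17} = - \frac{18}{-25} = \left(-18\right) \left(- \frac{1}{25}\right) = \frac{18}{25} \approx 0.72$)
$r = \frac{1}{40} \approx 0.025$
$\frac{1451}{989} + \frac{4196}{\left(-23 + r\right) K} = \frac{1451}{989} + \frac{4196}{\left(-23 + \frac{1}{40}\right) \frac{18}{25}} = 1451 \cdot \frac{1}{989} + \frac{4196}{\left(- \frac{919}{40}\right) \frac{18}{25}} = \frac{1451}{989} + \frac{4196}{- \frac{8271}{500}} = \frac{1451}{989} + 4196 \left(- \frac{500}{8271}\right) = \frac{1451}{989} - \frac{2098000}{8271} = - \frac{2062920779}{8180019}$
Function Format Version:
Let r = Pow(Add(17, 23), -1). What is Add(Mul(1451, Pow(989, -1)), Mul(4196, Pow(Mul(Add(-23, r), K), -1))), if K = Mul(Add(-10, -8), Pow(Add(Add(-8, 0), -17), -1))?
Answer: Rational(-2062920779, 8180019) ≈ -252.19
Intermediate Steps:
K = Rational(18, 25) (K = Mul(-18, Pow(Add(-8, -17), -1)) = Mul(-18, Pow(-25, -1)) = Mul(-18, Rational(-1, 25)) = Rational(18, 25) ≈ 0.72000)
r = Rational(1, 40) (r = Pow(40, -1) = Rational(1, 40) ≈ 0.025000)
Add(Mul(1451, Pow(989, -1)), Mul(4196, Pow(Mul(Add(-23, r), K), -1))) = Add(Mul(1451, Pow(989, -1)), Mul(4196, Pow(Mul(Add(-23, Rational(1, 40)), Rational(18, 25)), -1))) = Add(Mul(1451, Rational(1, 989)), Mul(4196, Pow(Mul(Rational(-919, 40), Rational(18, 25)), -1))) = Add(Rational(1451, 989), Mul(4196, Pow(Rational(-8271, 500), -1))) = Add(Rational(1451, 989), Mul(4196, Rational(-500, 8271))) = Add(Rational(1451, 989), Rational(-2098000, 8271)) = Rational(-2062920779, 8180019)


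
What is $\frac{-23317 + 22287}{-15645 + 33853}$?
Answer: $- \frac{515}{9104} \approx -0.056569$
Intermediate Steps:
$\frac{-23317 + 22287}{-15645 + 33853} = - \frac{1030}{18208} = \left(-1030\right) \frac{1}{18208} = - \frac{515}{9104}$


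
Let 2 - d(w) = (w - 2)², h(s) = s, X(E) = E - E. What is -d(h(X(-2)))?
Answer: 2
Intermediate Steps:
X(E) = 0
d(w) = 2 - (-2 + w)² (d(w) = 2 - (w - 2)² = 2 - (-2 + w)²)
-d(h(X(-2))) = -(2 - (-2 + 0)²) = -(2 - 1*(-2)²) = -(2 - 1*4) = -(2 - 4) = -1*(-2) = 2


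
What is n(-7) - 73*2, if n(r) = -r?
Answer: -139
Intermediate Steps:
n(-7) - 73*2 = -1*(-7) - 73*2 = 7 - 146 = -139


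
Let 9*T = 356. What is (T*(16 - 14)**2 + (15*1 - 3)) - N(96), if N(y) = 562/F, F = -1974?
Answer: 504871/2961 ≈ 170.51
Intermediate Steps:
T = 356/9 (T = (1/9)*356 = 356/9 ≈ 39.556)
N(y) = -281/987 (N(y) = 562/(-1974) = 562*(-1/1974) = -281/987)
(T*(16 - 14)**2 + (15*1 - 3)) - N(96) = (356*(16 - 14)**2/9 + (15*1 - 3)) - 1*(-281/987) = ((356/9)*2**2 + (15 - 3)) + 281/987 = ((356/9)*4 + 12) + 281/987 = (1424/9 + 12) + 281/987 = 1532/9 + 281/987 = 504871/2961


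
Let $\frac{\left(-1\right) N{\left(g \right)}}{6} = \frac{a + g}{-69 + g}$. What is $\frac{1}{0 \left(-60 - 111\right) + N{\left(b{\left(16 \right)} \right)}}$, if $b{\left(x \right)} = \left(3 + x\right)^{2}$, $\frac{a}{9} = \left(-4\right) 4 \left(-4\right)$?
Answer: $- \frac{146}{2811} \approx -0.051939$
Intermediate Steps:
$a = 576$ ($a = 9 \left(-4\right) 4 \left(-4\right) = 9 \left(\left(-16\right) \left(-4\right)\right) = 9 \cdot 64 = 576$)
$N{\left(g \right)} = - \frac{6 \left(576 + g\right)}{-69 + g}$ ($N{\left(g \right)} = - 6 \frac{576 + g}{-69 + g} = - \frac{6 \left(576 + g\right)}{-69 + g}$)
$\frac{1}{0 \left(-60 - 111\right) + N{\left(b{\left(16 \right)} \right)}} = \frac{1}{0 \left(-60 - 111\right) + \frac{6 \left(-576 - \left(3 + 16\right)^{2}\right)}{-69 + \left(3 + 16\right)^{2}}} = \frac{1}{0 \left(-171\right) + \frac{6 \left(-576 - 19^{2}\right)}{-69 + 19^{2}}} = \frac{1}{0 + \frac{6 \left(-576 - 361\right)}{-69 + 361}} = \frac{1}{0 + \frac{6 \left(-576 - 361\right)}{292}} = \frac{1}{0 + 6 \cdot \frac{1}{292} \left(-937\right)} = \frac{1}{0 - \frac{2811}{146}} = \frac{1}{- \frac{2811}{146}} = - \frac{146}{2811}$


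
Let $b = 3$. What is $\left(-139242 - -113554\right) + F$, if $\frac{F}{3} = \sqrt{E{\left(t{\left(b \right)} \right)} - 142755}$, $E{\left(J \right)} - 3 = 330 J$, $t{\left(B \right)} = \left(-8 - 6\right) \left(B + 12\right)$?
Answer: $-25688 + 6 i \sqrt{53013} \approx -25688.0 + 1381.5 i$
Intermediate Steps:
$t{\left(B \right)} = -168 - 14 B$ ($t{\left(B \right)} = - 14 \left(12 + B\right) = -168 - 14 B$)
$E{\left(J \right)} = 3 + 330 J$
$F = 6 i \sqrt{53013}$ ($F = 3 \sqrt{\left(3 + 330 \left(-168 - 42\right)\right) - 142755} = 3 \sqrt{\left(3 + 330 \left(-210\right)\right) - 142755} = 3 \sqrt{\left(3 - 69300\right) - 142755} = 3 \sqrt{-69297 - 142755} = 3 \sqrt{-212052} = 3 \cdot 2 i \sqrt{53013} = 6 i \sqrt{53013} \approx 1381.5 i$)
$\left(-139242 - -113554\right) + F = \left(-139242 - -113554\right) + 6 i \sqrt{53013} = \left(-139242 + 113554\right) + 6 i \sqrt{53013} = -25688 + 6 i \sqrt{53013}$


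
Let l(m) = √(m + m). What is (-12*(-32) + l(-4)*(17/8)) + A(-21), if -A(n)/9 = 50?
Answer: -66 + 17*I*√2/4 ≈ -66.0 + 6.0104*I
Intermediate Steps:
A(n) = -450 (A(n) = -9*50 = -450)
l(m) = √2*√m (l(m) = √(2*m) = √2*√m)
(-12*(-32) + l(-4)*(17/8)) + A(-21) = (-12*(-32) + (√2*√(-4))*(17/8)) - 450 = (384 + (√2*(2*I))*(17*(⅛))) - 450 = (384 + (2*I*√2)*(17/8)) - 450 = (384 + 17*I*√2/4) - 450 = -66 + 17*I*√2/4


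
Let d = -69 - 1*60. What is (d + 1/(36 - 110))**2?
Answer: 91145209/5476 ≈ 16645.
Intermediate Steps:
d = -129 (d = -69 - 60 = -129)
(d + 1/(36 - 110))**2 = (-129 + 1/(36 - 110))**2 = (-129 + 1/(-74))**2 = (-129 - 1/74)**2 = (-9547/74)**2 = 91145209/5476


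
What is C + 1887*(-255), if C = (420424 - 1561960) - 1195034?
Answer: -2817755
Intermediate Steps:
C = -2336570 (C = -1141536 - 1195034 = -2336570)
C + 1887*(-255) = -2336570 + 1887*(-255) = -2336570 - 481185 = -2817755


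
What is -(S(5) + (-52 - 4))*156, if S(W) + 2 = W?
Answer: 8268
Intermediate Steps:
S(W) = -2 + W
-(S(5) + (-52 - 4))*156 = -((-2 + 5) + (-52 - 4))*156 = -(3 - 56)*156 = -(-53)*156 = -1*(-8268) = 8268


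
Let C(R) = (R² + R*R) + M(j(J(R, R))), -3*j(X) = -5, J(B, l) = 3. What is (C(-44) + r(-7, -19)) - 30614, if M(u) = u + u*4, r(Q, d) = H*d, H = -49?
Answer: -77408/3 ≈ -25803.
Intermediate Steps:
r(Q, d) = -49*d
j(X) = 5/3 (j(X) = -⅓*(-5) = 5/3)
M(u) = 5*u (M(u) = u + 4*u = 5*u)
C(R) = 25/3 + 2*R² (C(R) = (R² + R*R) + 5*(5/3) = (R² + R²) + 25/3 = 2*R² + 25/3 = 25/3 + 2*R²)
(C(-44) + r(-7, -19)) - 30614 = ((25/3 + 2*(-44)²) - 49*(-19)) - 30614 = ((25/3 + 2*1936) + 931) - 30614 = ((25/3 + 3872) + 931) - 30614 = (11641/3 + 931) - 30614 = 14434/3 - 30614 = -77408/3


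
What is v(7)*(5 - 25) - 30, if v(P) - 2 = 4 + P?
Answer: -290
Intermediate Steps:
v(P) = 6 + P (v(P) = 2 + (4 + P) = 6 + P)
v(7)*(5 - 25) - 30 = (6 + 7)*(5 - 25) - 30 = 13*(-20) - 30 = -260 - 30 = -290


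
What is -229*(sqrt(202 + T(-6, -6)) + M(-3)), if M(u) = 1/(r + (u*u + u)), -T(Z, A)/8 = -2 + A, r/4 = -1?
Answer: -229/2 - 229*sqrt(266) ≈ -3849.4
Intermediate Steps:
r = -4 (r = 4*(-1) = -4)
T(Z, A) = 16 - 8*A (T(Z, A) = -8*(-2 + A) = 16 - 8*A)
M(u) = 1/(-4 + u + u**2) (M(u) = 1/(-4 + (u*u + u)) = 1/(-4 + (u**2 + u)) = 1/(-4 + (u + u**2)) = 1/(-4 + u + u**2))
-229*(sqrt(202 + T(-6, -6)) + M(-3)) = -229*(sqrt(202 + (16 - 8*(-6))) + 1/(-4 - 3 + (-3)**2)) = -229*(sqrt(202 + (16 + 48)) + 1/(-4 - 3 + 9)) = -229*(sqrt(202 + 64) + 1/2) = -229*(sqrt(266) + 1/2) = -229*(1/2 + sqrt(266)) = -229/2 - 229*sqrt(266)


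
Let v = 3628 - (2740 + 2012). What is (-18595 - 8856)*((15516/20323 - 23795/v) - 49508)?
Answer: 31030961570952797/22843052 ≈ 1.3584e+9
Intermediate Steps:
v = -1124 (v = 3628 - 1*4752 = 3628 - 4752 = -1124)
(-18595 - 8856)*((15516/20323 - 23795/v) - 49508) = (-18595 - 8856)*((15516/20323 - 23795/(-1124)) - 49508) = -27451*((15516*(1/20323) - 23795*(-1/1124)) - 49508) = -27451*((15516/20323 + 23795/1124) - 49508) = -27451*(501025769/22843052 - 49508) = -27451*(-1130412792647/22843052) = 31030961570952797/22843052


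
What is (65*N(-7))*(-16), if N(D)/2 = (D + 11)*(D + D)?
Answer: 116480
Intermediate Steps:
N(D) = 4*D*(11 + D) (N(D) = 2*((D + 11)*(D + D)) = 2*((11 + D)*(2*D)) = 2*(2*D*(11 + D)) = 4*D*(11 + D))
(65*N(-7))*(-16) = (65*(4*(-7)*(11 - 7)))*(-16) = (65*(4*(-7)*4))*(-16) = (65*(-112))*(-16) = -7280*(-16) = 116480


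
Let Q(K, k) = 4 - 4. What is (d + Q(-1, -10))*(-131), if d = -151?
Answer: 19781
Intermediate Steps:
Q(K, k) = 0
(d + Q(-1, -10))*(-131) = (-151 + 0)*(-131) = -151*(-131) = 19781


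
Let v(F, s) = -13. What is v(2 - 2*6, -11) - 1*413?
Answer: -426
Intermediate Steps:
v(2 - 2*6, -11) - 1*413 = -13 - 1*413 = -13 - 413 = -426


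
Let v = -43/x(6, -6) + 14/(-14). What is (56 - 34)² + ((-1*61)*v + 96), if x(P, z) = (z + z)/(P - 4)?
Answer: 1223/6 ≈ 203.83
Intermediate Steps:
x(P, z) = 2*z/(-4 + P) (x(P, z) = (2*z)/(-4 + P) = 2*z/(-4 + P))
v = 37/6 (v = -43/(2*(-6)/(-4 + 6)) + 14/(-14) = -43/(2*(-6)/2) + 14*(-1/14) = -43/(2*(-6)*(½)) - 1 = -43/(-6) - 1 = -43*(-⅙) - 1 = 43/6 - 1 = 37/6 ≈ 6.1667)
(56 - 34)² + ((-1*61)*v + 96) = (56 - 34)² + (-1*61*(37/6) + 96) = 22² + (-61*37/6 + 96) = 484 + (-2257/6 + 96) = 484 - 1681/6 = 1223/6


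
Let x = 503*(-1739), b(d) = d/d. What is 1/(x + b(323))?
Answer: -1/874716 ≈ -1.1432e-6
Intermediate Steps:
b(d) = 1
x = -874717
1/(x + b(323)) = 1/(-874717 + 1) = 1/(-874716) = -1/874716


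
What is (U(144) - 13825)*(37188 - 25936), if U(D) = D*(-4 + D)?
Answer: 71281420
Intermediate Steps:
(U(144) - 13825)*(37188 - 25936) = (144*(-4 + 144) - 13825)*(37188 - 25936) = (144*140 - 13825)*11252 = (20160 - 13825)*11252 = 6335*11252 = 71281420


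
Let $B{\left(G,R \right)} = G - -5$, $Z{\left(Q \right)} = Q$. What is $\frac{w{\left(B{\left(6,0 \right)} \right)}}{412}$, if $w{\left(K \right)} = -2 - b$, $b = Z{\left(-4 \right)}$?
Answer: $\frac{1}{206} \approx 0.0048544$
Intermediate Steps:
$b = -4$
$B{\left(G,R \right)} = 5 + G$ ($B{\left(G,R \right)} = G + 5 = 5 + G$)
$w{\left(K \right)} = 2$ ($w{\left(K \right)} = -2 - -4 = -2 + 4 = 2$)
$\frac{w{\left(B{\left(6,0 \right)} \right)}}{412} = \frac{2}{412} = 2 \cdot \frac{1}{412} = \frac{1}{206}$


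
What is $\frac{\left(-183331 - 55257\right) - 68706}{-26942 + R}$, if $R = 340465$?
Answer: $- \frac{307294}{313523} \approx -0.98013$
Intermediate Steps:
$\frac{\left(-183331 - 55257\right) - 68706}{-26942 + R} = \frac{\left(-183331 - 55257\right) - 68706}{-26942 + 340465} = \frac{\left(-183331 - 55257\right) - 68706}{313523} = \left(-238588 - 68706\right) \frac{1}{313523} = \left(-307294\right) \frac{1}{313523} = - \frac{307294}{313523}$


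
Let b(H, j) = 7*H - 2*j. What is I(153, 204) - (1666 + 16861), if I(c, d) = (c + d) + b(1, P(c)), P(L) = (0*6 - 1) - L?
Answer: -17855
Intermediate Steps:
P(L) = -1 - L (P(L) = (0 - 1) - L = -1 - L)
b(H, j) = -2*j + 7*H
I(c, d) = 9 + d + 3*c (I(c, d) = (c + d) + (-2*(-1 - c) + 7*1) = (c + d) + ((2 + 2*c) + 7) = (c + d) + (9 + 2*c) = 9 + d + 3*c)
I(153, 204) - (1666 + 16861) = (9 + 204 + 3*153) - (1666 + 16861) = (9 + 204 + 459) - 1*18527 = 672 - 18527 = -17855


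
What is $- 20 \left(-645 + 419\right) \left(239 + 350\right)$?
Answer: $2662280$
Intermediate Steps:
$- 20 \left(-645 + 419\right) \left(239 + 350\right) = - 20 \left(\left(-226\right) 589\right) = \left(-20\right) \left(-133114\right) = 2662280$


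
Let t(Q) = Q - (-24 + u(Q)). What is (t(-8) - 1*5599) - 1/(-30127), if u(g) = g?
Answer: -167958024/30127 ≈ -5575.0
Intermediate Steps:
t(Q) = 24 (t(Q) = Q - (-24 + Q) = Q + (24 - Q) = 24)
(t(-8) - 1*5599) - 1/(-30127) = (24 - 1*5599) - 1/(-30127) = (24 - 5599) - 1*(-1/30127) = -5575 + 1/30127 = -167958024/30127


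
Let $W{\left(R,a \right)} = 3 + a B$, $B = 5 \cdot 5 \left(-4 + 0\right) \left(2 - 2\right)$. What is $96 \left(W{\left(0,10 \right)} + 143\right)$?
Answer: $14016$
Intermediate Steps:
$B = 0$ ($B = 25 \left(\left(-4\right) 0\right) = 25 \cdot 0 = 0$)
$W{\left(R,a \right)} = 3$ ($W{\left(R,a \right)} = 3 + a 0 = 3 + 0 = 3$)
$96 \left(W{\left(0,10 \right)} + 143\right) = 96 \left(3 + 143\right) = 96 \cdot 146 = 14016$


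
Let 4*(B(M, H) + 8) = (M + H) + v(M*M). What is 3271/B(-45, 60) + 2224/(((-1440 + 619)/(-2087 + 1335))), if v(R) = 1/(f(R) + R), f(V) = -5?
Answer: 35731424592/28192319 ≈ 1267.4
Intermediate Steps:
v(R) = 1/(-5 + R)
B(M, H) = -8 + H/4 + M/4 + 1/(4*(-5 + M**2)) (B(M, H) = -8 + ((M + H) + 1/(-5 + M*M))/4 = -8 + ((H + M) + 1/(-5 + M**2))/4 = -8 + (H + M + 1/(-5 + M**2))/4 = -8 + (H/4 + M/4 + 1/(4*(-5 + M**2))) = -8 + H/4 + M/4 + 1/(4*(-5 + M**2)))
3271/B(-45, 60) + 2224/(((-1440 + 619)/(-2087 + 1335))) = 3271/(((1 + (-5 + (-45)**2)*(-32 + 60 - 45))/(4*(-5 + (-45)**2)))) + 2224/(((-1440 + 619)/(-2087 + 1335))) = 3271/(((1 + (-5 + 2025)*(-17))/(4*(-5 + 2025)))) + 2224/((-821/(-752))) = 3271/(((1/4)*(1 + 2020*(-17))/2020)) + 2224/((-821*(-1/752))) = 3271/(((1/4)*(1/2020)*(1 - 34340))) + 2224/(821/752) = 3271/(((1/4)*(1/2020)*(-34339))) + 2224*(752/821) = 3271/(-34339/8080) + 1672448/821 = 3271*(-8080/34339) + 1672448/821 = -26429680/34339 + 1672448/821 = 35731424592/28192319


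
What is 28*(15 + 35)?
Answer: 1400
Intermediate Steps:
28*(15 + 35) = 28*50 = 1400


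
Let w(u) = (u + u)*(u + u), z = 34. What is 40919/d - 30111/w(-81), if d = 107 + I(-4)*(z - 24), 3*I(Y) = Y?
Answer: 1071057839/2458188 ≈ 435.71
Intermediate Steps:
I(Y) = Y/3
w(u) = 4*u² (w(u) = (2*u)*(2*u) = 4*u²)
d = 281/3 (d = 107 + ((⅓)*(-4))*(34 - 24) = 107 - 4/3*10 = 107 - 40/3 = 281/3 ≈ 93.667)
40919/d - 30111/w(-81) = 40919/(281/3) - 30111/(4*(-81)²) = 40919*(3/281) - 30111/(4*6561) = 122757/281 - 30111/26244 = 122757/281 - 30111*1/26244 = 122757/281 - 10037/8748 = 1071057839/2458188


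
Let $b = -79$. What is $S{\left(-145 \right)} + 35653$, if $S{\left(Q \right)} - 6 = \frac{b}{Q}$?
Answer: $\frac{5170634}{145} \approx 35660.0$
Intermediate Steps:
$S{\left(Q \right)} = 6 - \frac{79}{Q}$
$S{\left(-145 \right)} + 35653 = \left(6 - \frac{79}{-145}\right) + 35653 = \left(6 - - \frac{79}{145}\right) + 35653 = \left(6 + \frac{79}{145}\right) + 35653 = \frac{949}{145} + 35653 = \frac{5170634}{145}$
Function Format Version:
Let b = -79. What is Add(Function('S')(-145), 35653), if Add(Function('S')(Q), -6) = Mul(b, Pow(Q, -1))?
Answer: Rational(5170634, 145) ≈ 35660.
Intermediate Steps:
Function('S')(Q) = Add(6, Mul(-79, Pow(Q, -1)))
Add(Function('S')(-145), 35653) = Add(Add(6, Mul(-79, Pow(-145, -1))), 35653) = Add(Add(6, Mul(-79, Rational(-1, 145))), 35653) = Add(Add(6, Rational(79, 145)), 35653) = Add(Rational(949, 145), 35653) = Rational(5170634, 145)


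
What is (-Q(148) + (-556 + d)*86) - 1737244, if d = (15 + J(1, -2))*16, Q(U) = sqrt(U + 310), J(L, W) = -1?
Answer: -1765796 - sqrt(458) ≈ -1.7658e+6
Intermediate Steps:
Q(U) = sqrt(310 + U)
d = 224 (d = (15 - 1)*16 = 14*16 = 224)
(-Q(148) + (-556 + d)*86) - 1737244 = (-sqrt(310 + 148) + (-556 + 224)*86) - 1737244 = (-sqrt(458) - 332*86) - 1737244 = (-sqrt(458) - 28552) - 1737244 = (-28552 - sqrt(458)) - 1737244 = -1765796 - sqrt(458)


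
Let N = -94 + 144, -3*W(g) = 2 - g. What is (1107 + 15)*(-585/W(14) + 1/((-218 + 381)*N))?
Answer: -1337352753/8150 ≈ -1.6409e+5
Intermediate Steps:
W(g) = -⅔ + g/3 (W(g) = -(2 - g)/3 = -⅔ + g/3)
N = 50
(1107 + 15)*(-585/W(14) + 1/((-218 + 381)*N)) = (1107 + 15)*(-585/(-⅔ + (⅓)*14) + 1/((-218 + 381)*50)) = 1122*(-585/(-⅔ + 14/3) + (1/50)/163) = 1122*(-585/4 + (1/163)*(1/50)) = 1122*(-585*¼ + 1/8150) = 1122*(-585/4 + 1/8150) = 1122*(-2383873/16300) = -1337352753/8150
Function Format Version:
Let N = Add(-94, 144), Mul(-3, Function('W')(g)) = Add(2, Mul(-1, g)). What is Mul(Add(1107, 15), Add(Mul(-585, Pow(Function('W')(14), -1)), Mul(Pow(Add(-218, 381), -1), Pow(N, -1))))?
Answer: Rational(-1337352753, 8150) ≈ -1.6409e+5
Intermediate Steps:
Function('W')(g) = Add(Rational(-2, 3), Mul(Rational(1, 3), g)) (Function('W')(g) = Mul(Rational(-1, 3), Add(2, Mul(-1, g))) = Add(Rational(-2, 3), Mul(Rational(1, 3), g)))
N = 50
Mul(Add(1107, 15), Add(Mul(-585, Pow(Function('W')(14), -1)), Mul(Pow(Add(-218, 381), -1), Pow(N, -1)))) = Mul(Add(1107, 15), Add(Mul(-585, Pow(Add(Rational(-2, 3), Mul(Rational(1, 3), 14)), -1)), Mul(Pow(Add(-218, 381), -1), Pow(50, -1)))) = Mul(1122, Add(Mul(-585, Pow(Add(Rational(-2, 3), Rational(14, 3)), -1)), Mul(Pow(163, -1), Rational(1, 50)))) = Mul(1122, Add(Mul(-585, Pow(4, -1)), Mul(Rational(1, 163), Rational(1, 50)))) = Mul(1122, Add(Mul(-585, Rational(1, 4)), Rational(1, 8150))) = Mul(1122, Add(Rational(-585, 4), Rational(1, 8150))) = Mul(1122, Rational(-2383873, 16300)) = Rational(-1337352753, 8150)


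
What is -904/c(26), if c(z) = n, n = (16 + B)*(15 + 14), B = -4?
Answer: -226/87 ≈ -2.5977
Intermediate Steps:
n = 348 (n = (16 - 4)*(15 + 14) = 12*29 = 348)
c(z) = 348
-904/c(26) = -904/348 = -904*1/348 = -226/87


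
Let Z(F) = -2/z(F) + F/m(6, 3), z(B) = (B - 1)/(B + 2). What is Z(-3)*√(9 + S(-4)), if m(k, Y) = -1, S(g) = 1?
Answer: 5*√10/2 ≈ 7.9057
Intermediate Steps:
z(B) = (-1 + B)/(2 + B)
Z(F) = -F - 2*(2 + F)/(-1 + F) (Z(F) = -2*(2 + F)/(-1 + F) + F/(-1) = -2*(2 + F)/(-1 + F) + F*(-1) = -2*(2 + F)/(-1 + F) - F = -F - 2*(2 + F)/(-1 + F))
Z(-3)*√(9 + S(-4)) = ((-4 - 1*(-3) - 1*(-3)²)/(-1 - 3))*√(9 + 1) = ((-4 + 3 - 1*9)/(-4))*√10 = (-(-4 + 3 - 9)/4)*√10 = (-¼*(-10))*√10 = 5*√10/2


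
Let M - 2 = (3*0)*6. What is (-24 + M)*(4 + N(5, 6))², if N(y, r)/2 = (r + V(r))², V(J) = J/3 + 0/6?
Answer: -383328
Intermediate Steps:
V(J) = J/3 (V(J) = J*(⅓) + 0*(⅙) = J/3 + 0 = J/3)
M = 2 (M = 2 + (3*0)*6 = 2 + 0*6 = 2 + 0 = 2)
N(y, r) = 32*r²/9 (N(y, r) = 2*(r + r/3)² = 2*(4*r/3)² = 2*(16*r²/9) = 32*r²/9)
(-24 + M)*(4 + N(5, 6))² = (-24 + 2)*(4 + (32/9)*6²)² = -22*(4 + (32/9)*36)² = -22*(4 + 128)² = -22*132² = -22*17424 = -383328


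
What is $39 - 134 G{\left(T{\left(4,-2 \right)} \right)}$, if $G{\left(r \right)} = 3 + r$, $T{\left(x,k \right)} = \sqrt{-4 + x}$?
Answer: $-363$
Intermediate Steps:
$39 - 134 G{\left(T{\left(4,-2 \right)} \right)} = 39 - 134 \left(3 + \sqrt{-4 + 4}\right) = 39 - 134 \left(3 + \sqrt{0}\right) = 39 - 134 \left(3 + 0\right) = 39 - 402 = -363$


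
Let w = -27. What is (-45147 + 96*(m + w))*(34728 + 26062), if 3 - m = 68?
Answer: -3281383410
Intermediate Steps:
m = -65 (m = 3 - 1*68 = 3 - 68 = -65)
(-45147 + 96*(m + w))*(34728 + 26062) = (-45147 + 96*(-65 - 27))*(34728 + 26062) = (-45147 + 96*(-92))*60790 = (-45147 - 8832)*60790 = -53979*60790 = -3281383410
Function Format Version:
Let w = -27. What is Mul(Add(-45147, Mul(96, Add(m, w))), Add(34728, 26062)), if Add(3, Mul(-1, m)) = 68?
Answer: -3281383410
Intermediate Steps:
m = -65 (m = Add(3, Mul(-1, 68)) = Add(3, -68) = -65)
Mul(Add(-45147, Mul(96, Add(m, w))), Add(34728, 26062)) = Mul(Add(-45147, Mul(96, Add(-65, -27))), Add(34728, 26062)) = Mul(Add(-45147, Mul(96, -92)), 60790) = Mul(Add(-45147, -8832), 60790) = Mul(-53979, 60790) = -3281383410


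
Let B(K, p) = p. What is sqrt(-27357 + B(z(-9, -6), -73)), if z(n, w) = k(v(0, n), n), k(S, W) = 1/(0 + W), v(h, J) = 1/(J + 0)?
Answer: I*sqrt(27430) ≈ 165.62*I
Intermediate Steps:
v(h, J) = 1/J
k(S, W) = 1/W
z(n, w) = 1/n
sqrt(-27357 + B(z(-9, -6), -73)) = sqrt(-27357 - 73) = sqrt(-27430) = I*sqrt(27430)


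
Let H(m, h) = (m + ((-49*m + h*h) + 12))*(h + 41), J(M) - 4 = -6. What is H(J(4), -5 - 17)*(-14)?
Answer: -157472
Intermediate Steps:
J(M) = -2 (J(M) = 4 - 6 = -2)
H(m, h) = (41 + h)*(12 + h² - 48*m) (H(m, h) = (m + ((-49*m + h²) + 12))*(41 + h) = (m + ((h² - 49*m) + 12))*(41 + h) = (m + (12 + h² - 49*m))*(41 + h) = (12 + h² - 48*m)*(41 + h) = (41 + h)*(12 + h² - 48*m))
H(J(4), -5 - 17)*(-14) = (492 + (-5 - 17)³ - 1968*(-2) + 12*(-5 - 17) + 41*(-5 - 17)² - 48*(-5 - 17)*(-2))*(-14) = (492 + (-22)³ + 3936 + 12*(-22) + 41*(-22)² - 48*(-22)*(-2))*(-14) = (492 - 10648 + 3936 - 264 + 41*484 - 2112)*(-14) = (492 - 10648 + 3936 - 264 + 19844 - 2112)*(-14) = 11248*(-14) = -157472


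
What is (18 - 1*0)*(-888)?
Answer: -15984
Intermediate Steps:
(18 - 1*0)*(-888) = (18 + 0)*(-888) = 18*(-888) = -15984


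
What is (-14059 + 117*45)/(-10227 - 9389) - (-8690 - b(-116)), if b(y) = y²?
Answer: 217212365/9808 ≈ 22146.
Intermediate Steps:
(-14059 + 117*45)/(-10227 - 9389) - (-8690 - b(-116)) = (-14059 + 117*45)/(-10227 - 9389) - (-8690 - 1*(-116)²) = (-14059 + 5265)/(-19616) - (-8690 - 1*13456) = -8794*(-1/19616) - (-8690 - 13456) = 4397/9808 - 1*(-22146) = 4397/9808 + 22146 = 217212365/9808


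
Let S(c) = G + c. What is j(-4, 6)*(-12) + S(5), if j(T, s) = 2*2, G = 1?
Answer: -42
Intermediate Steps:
S(c) = 1 + c
j(T, s) = 4
j(-4, 6)*(-12) + S(5) = 4*(-12) + (1 + 5) = -48 + 6 = -42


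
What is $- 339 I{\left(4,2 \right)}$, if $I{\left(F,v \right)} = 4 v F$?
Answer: $-10848$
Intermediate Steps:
$I{\left(F,v \right)} = 4 F v$
$- 339 I{\left(4,2 \right)} = - 339 \cdot 4 \cdot 4 \cdot 2 = \left(-339\right) 32 = -10848$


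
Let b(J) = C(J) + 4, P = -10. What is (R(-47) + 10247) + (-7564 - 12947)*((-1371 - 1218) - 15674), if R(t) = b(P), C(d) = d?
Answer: 374602634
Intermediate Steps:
b(J) = 4 + J (b(J) = J + 4 = 4 + J)
R(t) = -6 (R(t) = 4 - 10 = -6)
(R(-47) + 10247) + (-7564 - 12947)*((-1371 - 1218) - 15674) = (-6 + 10247) + (-7564 - 12947)*((-1371 - 1218) - 15674) = 10241 - 20511*(-2589 - 15674) = 10241 - 20511*(-18263) = 10241 + 374592393 = 374602634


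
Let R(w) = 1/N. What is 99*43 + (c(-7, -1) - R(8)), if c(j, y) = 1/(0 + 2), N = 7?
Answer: 59603/14 ≈ 4257.4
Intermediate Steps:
R(w) = ⅐ (R(w) = 1/7 = ⅐)
c(j, y) = ½ (c(j, y) = 1/2 = ½)
99*43 + (c(-7, -1) - R(8)) = 99*43 + (½ - 1*⅐) = 4257 + (½ - ⅐) = 4257 + 5/14 = 59603/14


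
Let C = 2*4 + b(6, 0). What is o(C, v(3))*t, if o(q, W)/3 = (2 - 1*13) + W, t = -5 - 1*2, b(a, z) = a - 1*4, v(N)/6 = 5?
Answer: -399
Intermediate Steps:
v(N) = 30 (v(N) = 6*5 = 30)
b(a, z) = -4 + a (b(a, z) = a - 4 = -4 + a)
t = -7 (t = -5 - 2 = -7)
C = 10 (C = 2*4 + (-4 + 6) = 8 + 2 = 10)
o(q, W) = -33 + 3*W (o(q, W) = 3*((2 - 1*13) + W) = 3*((2 - 13) + W) = 3*(-11 + W) = -33 + 3*W)
o(C, v(3))*t = (-33 + 3*30)*(-7) = (-33 + 90)*(-7) = 57*(-7) = -399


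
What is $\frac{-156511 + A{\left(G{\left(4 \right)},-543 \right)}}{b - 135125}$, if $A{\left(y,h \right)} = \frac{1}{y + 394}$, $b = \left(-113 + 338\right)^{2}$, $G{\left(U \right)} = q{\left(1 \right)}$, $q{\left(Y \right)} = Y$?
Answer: $\frac{15455461}{8344375} \approx 1.8522$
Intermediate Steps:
$G{\left(U \right)} = 1$
$b = 50625$ ($b = 225^{2} = 50625$)
$A{\left(y,h \right)} = \frac{1}{394 + y}$
$\frac{-156511 + A{\left(G{\left(4 \right)},-543 \right)}}{b - 135125} = \frac{-156511 + \frac{1}{394 + 1}}{50625 - 135125} = \frac{-156511 + \frac{1}{395}}{50625 + \left(-177104 + 41979\right)} = \frac{-156511 + \frac{1}{395}}{50625 - 135125} = - \frac{61821844}{395 \left(-84500\right)} = \left(- \frac{61821844}{395}\right) \left(- \frac{1}{84500}\right) = \frac{15455461}{8344375}$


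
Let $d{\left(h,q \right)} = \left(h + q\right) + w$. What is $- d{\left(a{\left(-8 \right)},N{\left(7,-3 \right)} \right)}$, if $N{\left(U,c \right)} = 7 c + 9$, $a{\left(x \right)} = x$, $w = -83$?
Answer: $103$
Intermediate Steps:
$N{\left(U,c \right)} = 9 + 7 c$
$d{\left(h,q \right)} = -83 + h + q$ ($d{\left(h,q \right)} = \left(h + q\right) - 83 = -83 + h + q$)
$- d{\left(a{\left(-8 \right)},N{\left(7,-3 \right)} \right)} = - (-83 - 8 + \left(9 + 7 \left(-3\right)\right)) = - (-83 - 8 + \left(9 - 21\right)) = - (-83 - 8 - 12) = \left(-1\right) \left(-103\right) = 103$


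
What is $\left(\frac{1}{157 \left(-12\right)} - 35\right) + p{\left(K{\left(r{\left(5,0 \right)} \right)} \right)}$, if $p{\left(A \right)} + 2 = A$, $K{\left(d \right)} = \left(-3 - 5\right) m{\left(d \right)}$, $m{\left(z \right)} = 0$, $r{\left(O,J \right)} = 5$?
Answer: $- \frac{69709}{1884} \approx -37.001$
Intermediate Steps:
$K{\left(d \right)} = 0$ ($K{\left(d \right)} = \left(-3 - 5\right) 0 = \left(-8\right) 0 = 0$)
$p{\left(A \right)} = -2 + A$
$\left(\frac{1}{157 \left(-12\right)} - 35\right) + p{\left(K{\left(r{\left(5,0 \right)} \right)} \right)} = \left(\frac{1}{157 \left(-12\right)} - 35\right) + \left(-2 + 0\right) = \left(\frac{1}{-1884} - 35\right) - 2 = \left(- \frac{1}{1884} - 35\right) - 2 = - \frac{65941}{1884} - 2 = - \frac{69709}{1884}$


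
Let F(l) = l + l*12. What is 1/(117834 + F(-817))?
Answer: 1/107213 ≈ 9.3272e-6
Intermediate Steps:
F(l) = 13*l (F(l) = l + 12*l = 13*l)
1/(117834 + F(-817)) = 1/(117834 + 13*(-817)) = 1/(117834 - 10621) = 1/107213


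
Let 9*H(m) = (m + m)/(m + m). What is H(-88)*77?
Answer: 77/9 ≈ 8.5556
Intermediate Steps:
H(m) = ⅑ (H(m) = ((m + m)/(m + m))/9 = ((2*m)/((2*m)))/9 = ((2*m)*(1/(2*m)))/9 = (⅑)*1 = ⅑)
H(-88)*77 = (⅑)*77 = 77/9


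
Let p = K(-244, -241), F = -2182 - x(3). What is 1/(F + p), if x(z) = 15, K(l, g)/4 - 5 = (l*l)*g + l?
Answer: -1/57395857 ≈ -1.7423e-8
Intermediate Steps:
K(l, g) = 20 + 4*l + 4*g*l**2 (K(l, g) = 20 + 4*((l*l)*g + l) = 20 + 4*(l**2*g + l) = 20 + 4*(g*l**2 + l) = 20 + 4*(l + g*l**2) = 20 + (4*l + 4*g*l**2) = 20 + 4*l + 4*g*l**2)
F = -2197 (F = -2182 - 1*15 = -2182 - 15 = -2197)
p = -57393660 (p = 20 + 4*(-244) + 4*(-241)*(-244)**2 = 20 - 976 + 4*(-241)*59536 = 20 - 976 - 57392704 = -57393660)
1/(F + p) = 1/(-2197 - 57393660) = 1/(-57395857) = -1/57395857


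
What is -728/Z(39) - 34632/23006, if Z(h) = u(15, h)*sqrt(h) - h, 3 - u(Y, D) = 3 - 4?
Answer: 7975916/264569 + 224*sqrt(39)/69 ≈ 50.420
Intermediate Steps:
u(Y, D) = 4 (u(Y, D) = 3 - (3 - 4) = 3 - 1*(-1) = 3 + 1 = 4)
Z(h) = -h + 4*sqrt(h) (Z(h) = 4*sqrt(h) - h = -h + 4*sqrt(h))
-728/Z(39) - 34632/23006 = -728/(-1*39 + 4*sqrt(39)) - 34632/23006 = -728/(-39 + 4*sqrt(39)) - 34632*1/23006 = -728/(-39 + 4*sqrt(39)) - 17316/11503 = -17316/11503 - 728/(-39 + 4*sqrt(39))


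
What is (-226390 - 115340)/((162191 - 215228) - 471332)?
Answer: 341730/524369 ≈ 0.65170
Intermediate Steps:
(-226390 - 115340)/((162191 - 215228) - 471332) = -341730/(-53037 - 471332) = -341730/(-524369) = -341730*(-1/524369) = 341730/524369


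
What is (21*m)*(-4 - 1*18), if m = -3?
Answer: 1386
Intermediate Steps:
(21*m)*(-4 - 1*18) = (21*(-3))*(-4 - 1*18) = -63*(-4 - 18) = -63*(-22) = 1386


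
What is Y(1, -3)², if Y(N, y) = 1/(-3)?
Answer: ⅑ ≈ 0.11111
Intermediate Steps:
Y(N, y) = -⅓
Y(1, -3)² = (-⅓)² = ⅑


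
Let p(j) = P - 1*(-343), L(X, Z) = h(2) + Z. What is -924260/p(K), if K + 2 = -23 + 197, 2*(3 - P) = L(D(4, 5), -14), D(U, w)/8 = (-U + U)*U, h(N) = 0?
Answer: -924260/353 ≈ -2618.3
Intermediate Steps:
D(U, w) = 0 (D(U, w) = 8*((-U + U)*U) = 8*(0*U) = 8*0 = 0)
L(X, Z) = Z (L(X, Z) = 0 + Z = Z)
P = 10 (P = 3 - ½*(-14) = 3 + 7 = 10)
K = 172 (K = -2 + (-23 + 197) = -2 + 174 = 172)
p(j) = 353 (p(j) = 10 - 1*(-343) = 10 + 343 = 353)
-924260/p(K) = -924260/353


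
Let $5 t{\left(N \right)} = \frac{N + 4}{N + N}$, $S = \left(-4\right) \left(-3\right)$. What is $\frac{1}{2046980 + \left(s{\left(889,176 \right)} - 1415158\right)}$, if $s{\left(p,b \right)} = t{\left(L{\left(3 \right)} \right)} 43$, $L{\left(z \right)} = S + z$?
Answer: $\frac{150}{94774117} \approx 1.5827 \cdot 10^{-6}$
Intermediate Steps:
$S = 12$
$L{\left(z \right)} = 12 + z$
$t{\left(N \right)} = \frac{4 + N}{10 N}$ ($t{\left(N \right)} = \frac{\left(N + 4\right) \frac{1}{N + N}}{5} = \frac{\left(4 + N\right) \frac{1}{2 N}}{5} = \frac{\frac{1}{2} \frac{1}{N} \left(4 + N\right)}{5} = \frac{4 + N}{10 N}$)
$s{\left(p,b \right)} = \frac{817}{150}$ ($s{\left(p,b \right)} = \frac{4 + \left(12 + 3\right)}{10 \left(12 + 3\right)} 43 = \frac{4 + 15}{10 \cdot 15} \cdot 43 = \frac{1}{10} \cdot \frac{1}{15} \cdot 19 \cdot 43 = \frac{19}{150} \cdot 43 = \frac{817}{150}$)
$\frac{1}{2046980 + \left(s{\left(889,176 \right)} - 1415158\right)} = \frac{1}{2046980 + \left(\frac{817}{150} - 1415158\right)} = \frac{1}{2046980 - \frac{212272883}{150}} = \frac{1}{\frac{94774117}{150}} = \frac{150}{94774117}$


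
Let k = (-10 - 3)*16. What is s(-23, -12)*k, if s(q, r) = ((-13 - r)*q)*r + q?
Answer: 62192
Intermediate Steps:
s(q, r) = q + q*r*(-13 - r) (s(q, r) = (q*(-13 - r))*r + q = q*r*(-13 - r) + q = q + q*r*(-13 - r))
k = -208 (k = -13*16 = -208)
s(-23, -12)*k = -23*(1 - 1*(-12)² - 13*(-12))*(-208) = -23*(1 - 1*144 + 156)*(-208) = -23*(1 - 144 + 156)*(-208) = -23*13*(-208) = -299*(-208) = 62192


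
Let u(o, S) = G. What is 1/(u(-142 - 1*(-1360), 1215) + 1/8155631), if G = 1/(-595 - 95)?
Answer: -5627385390/8154941 ≈ -690.06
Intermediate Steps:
G = -1/690 (G = 1/(-690) = -1/690 ≈ -0.0014493)
u(o, S) = -1/690
1/(u(-142 - 1*(-1360), 1215) + 1/8155631) = 1/(-1/690 + 1/8155631) = 1/(-8154941/5627385390) = -5627385390/8154941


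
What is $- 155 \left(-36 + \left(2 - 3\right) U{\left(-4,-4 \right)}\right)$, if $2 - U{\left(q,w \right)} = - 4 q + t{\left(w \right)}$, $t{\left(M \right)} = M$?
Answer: $4030$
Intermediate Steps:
$U{\left(q,w \right)} = 2 - w + 4 q$ ($U{\left(q,w \right)} = 2 - \left(- 4 q + w\right) = 2 - \left(w - 4 q\right) = 2 + \left(- w + 4 q\right) = 2 - w + 4 q$)
$- 155 \left(-36 + \left(2 - 3\right) U{\left(-4,-4 \right)}\right) = - 155 \left(-36 + \left(2 - 3\right) \left(2 - -4 + 4 \left(-4\right)\right)\right) = - 155 \left(-36 + \left(2 - 3\right) \left(2 + 4 - 16\right)\right) = - 155 \left(-36 - -10\right) = - 155 \left(-36 + 10\right) = \left(-155\right) \left(-26\right) = 4030$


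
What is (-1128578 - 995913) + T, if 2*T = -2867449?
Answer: -7116431/2 ≈ -3.5582e+6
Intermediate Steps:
T = -2867449/2 (T = (1/2)*(-2867449) = -2867449/2 ≈ -1.4337e+6)
(-1128578 - 995913) + T = (-1128578 - 995913) - 2867449/2 = -2124491 - 2867449/2 = -7116431/2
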